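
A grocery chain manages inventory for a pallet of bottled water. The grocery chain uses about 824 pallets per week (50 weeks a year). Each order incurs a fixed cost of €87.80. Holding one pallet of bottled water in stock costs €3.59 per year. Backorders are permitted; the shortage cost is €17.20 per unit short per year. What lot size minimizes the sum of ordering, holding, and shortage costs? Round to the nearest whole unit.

Q* ≈ 1,561 pallets

Annual demand D = 824 × 50 = 41,200.
With planned backorders, Q* = √(2DS/H) · √((H+B)/B).
√(2DS/H) = √(2 × 41,200 × 87.8 / 3.59) = 1419.592.
√((H+B)/B) = √((3.59+17.2)/17.2) = 1.0994.
Q* ≈ 1560.726.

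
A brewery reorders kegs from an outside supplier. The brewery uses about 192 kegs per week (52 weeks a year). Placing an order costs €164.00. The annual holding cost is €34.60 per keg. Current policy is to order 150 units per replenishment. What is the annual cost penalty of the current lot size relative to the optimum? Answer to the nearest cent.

Annual demand D = 192 × 52 = 9,984.
EOQ = √(2DS/H) = √(2 × 9,984 × 164 / 34.6) ≈ 307.65.
Cost at Q* = (D/Q*)S + (Q*/2)H = √(2DSH) ≈ €10,644.55.
Cost at Q = 150: (9,984/150)×164 + (150/2)×34.6 = €10,915.84 + €2,595.00 = €13,510.84.
Excess = €13,510.84 − €10,644.55 = €2,866.29.

Extra cost ≈ €2,866.29 per year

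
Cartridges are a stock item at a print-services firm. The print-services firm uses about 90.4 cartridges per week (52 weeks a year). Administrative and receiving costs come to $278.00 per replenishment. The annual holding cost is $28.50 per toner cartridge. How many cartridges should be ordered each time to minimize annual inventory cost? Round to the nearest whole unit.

Q* ≈ 303 cartridges

Annual demand D = 90.4 × 52 = 4,700.8.
EOQ = √(2DS / H) = √(2 × 4,700.8 × 278 / 28.5).
= √(2,613,644.8 / 28.5) = √91,706.8351 ≈ 302.831.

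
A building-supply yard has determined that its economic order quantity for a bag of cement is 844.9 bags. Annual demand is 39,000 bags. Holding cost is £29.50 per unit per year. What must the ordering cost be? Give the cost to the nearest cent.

S ≈ £269.98

The basic EOQ model gives Q* = √(2DS/H); rearrange for the unknown.
From Q* = √(2DS/H): S = Q*²H / (2D) = 844.9² × 29.5 / (2 × 39,000) = 269.9840.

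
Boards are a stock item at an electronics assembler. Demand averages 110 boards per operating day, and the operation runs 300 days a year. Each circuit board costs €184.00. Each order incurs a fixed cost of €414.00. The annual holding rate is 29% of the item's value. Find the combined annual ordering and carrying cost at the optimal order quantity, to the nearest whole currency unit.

TC* ≈ €38,184

Annual demand D = 110 × 300 = 33,000.
Holding cost H = 0.29 × €184.00 = €53.3600 per unit per year.
Q* = √(2DS/H) = √(2 × 33,000 × 414 / 53.36) ≈ 715.59.
At the optimum the two cost components are equal, so total cost = 2·(Q*/2)H = Q*·H.
Minimum total = √(2DSH) = √(2 × 33,000 × 414 × 53.36) ≈ 38183.879.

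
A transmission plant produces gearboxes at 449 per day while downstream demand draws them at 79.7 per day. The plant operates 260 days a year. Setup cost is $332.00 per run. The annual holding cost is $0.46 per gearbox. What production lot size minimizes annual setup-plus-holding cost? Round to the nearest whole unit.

Q* ≈ 6,031 gearboxes

Annual demand D = 79.7 × 260 = 20,722.
Production build-up factor (1 − d/p) = 1 − 79.7/449 = 0.8225.
Q* = √(2DS / (H(1 − d/p))) = √(2 × 20,722 × 332 / (0.46 × 0.8225)).
= √(13,759,408 / 0.3783) ≈ 6030.516.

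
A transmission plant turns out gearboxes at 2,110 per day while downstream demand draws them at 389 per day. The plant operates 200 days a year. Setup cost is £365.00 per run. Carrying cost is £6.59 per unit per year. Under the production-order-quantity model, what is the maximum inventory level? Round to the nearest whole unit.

Annual demand D = 389 × 200 = 77,800.
Production build-up factor (1 − d/p) = 1 − 389/2,110 = 0.8156.
Q* = √(2DS / (H(1 − d/p))) = √(2 × 77,800 × 365 / (6.59 × 0.8156)).
= √(56,794,000 / 5.3751) ≈ 3250.568.
Maximum inventory = Q*(1 − d/p) = 3250.568 × 0.8156 ≈ 2651.293.

I_max ≈ 2,651 gearboxes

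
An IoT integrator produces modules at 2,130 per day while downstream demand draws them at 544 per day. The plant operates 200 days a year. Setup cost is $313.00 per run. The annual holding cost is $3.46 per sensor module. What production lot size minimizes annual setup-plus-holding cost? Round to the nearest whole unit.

Q* ≈ 5,142 modules

Annual demand D = 544 × 200 = 108,800.
Production build-up factor (1 − d/p) = 1 − 544/2,130 = 0.7446.
Q* = √(2DS / (H(1 − d/p))) = √(2 × 108,800 × 313 / (3.46 × 0.7446)).
= √(68,108,800 / 2.5763) ≈ 5141.641.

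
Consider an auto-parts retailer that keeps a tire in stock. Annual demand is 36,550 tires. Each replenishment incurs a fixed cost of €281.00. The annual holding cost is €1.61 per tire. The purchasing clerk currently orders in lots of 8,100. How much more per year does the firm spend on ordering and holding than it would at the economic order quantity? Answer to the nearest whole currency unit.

Extra cost ≈ €2,038 per year

EOQ = √(2DS/H) = √(2 × 36,550 × 281 / 1.61) ≈ 3571.90.
Cost at Q* = (D/Q*)S + (Q*/2)H = √(2DSH) ≈ €5,750.75.
Cost at Q = 8,100: (36,550/8,100)×281 + (8,100/2)×1.61 = €1,267.97 + €6,520.50 = €7,788.47.
Excess = €7,788.47 − €5,750.75 = €2,037.72.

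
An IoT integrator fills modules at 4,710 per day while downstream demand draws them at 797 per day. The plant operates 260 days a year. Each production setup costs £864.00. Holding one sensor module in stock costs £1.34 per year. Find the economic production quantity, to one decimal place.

Annual demand D = 797 × 260 = 207,220.
Production build-up factor (1 − d/p) = 1 − 797/4,710 = 0.8308.
Q* = √(2DS / (H(1 − d/p))) = √(2 × 207,220 × 864 / (1.34 × 0.8308)).
= √(358,076,160 / 1.1133) ≈ 17934.564.

Q* ≈ 17,934.6 modules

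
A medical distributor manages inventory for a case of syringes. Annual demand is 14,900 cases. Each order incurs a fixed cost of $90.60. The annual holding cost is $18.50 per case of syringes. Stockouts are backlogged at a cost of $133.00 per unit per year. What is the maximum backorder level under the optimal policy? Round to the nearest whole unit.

S* ≈ 50 cases

With planned backorders, Q* = √(2DS/H) · √((H+B)/B).
√(2DS/H) = √(2 × 14,900 × 90.6 / 18.5) = 382.020.
√((H+B)/B) = √((18.5+133)/133) = 1.0673.
Q* ≈ 407.725.
S* = Q* · H/(H+B) = 407.725 × 18.5/151.5 ≈ 49.788.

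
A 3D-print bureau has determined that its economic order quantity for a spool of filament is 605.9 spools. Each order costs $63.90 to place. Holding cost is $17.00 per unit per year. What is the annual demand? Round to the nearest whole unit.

D ≈ 48,834 spools per year

Squaring Q* = √(2DS/H) gives Q*² = 2DS/H.
From Q* = √(2DS/H): D = Q*²H / (2S) = 605.9² × 17 / (2 × 63.9) = 48833.738.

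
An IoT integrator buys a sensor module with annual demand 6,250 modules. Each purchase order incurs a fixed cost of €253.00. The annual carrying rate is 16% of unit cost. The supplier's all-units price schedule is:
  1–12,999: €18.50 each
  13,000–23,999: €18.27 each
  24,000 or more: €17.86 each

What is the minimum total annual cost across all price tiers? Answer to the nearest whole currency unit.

TC* ≈ €118,685

Holding cost per unit per year at price C is H = 0.16·C.
For each price level, check whether its EOQ is feasible; otherwise the best quantity at that price is the breakpoint.
EOQ at €18.50 = 1033.6 (feasible in tier 1): TC = 6,250×€18.50 + (6,250/1033.6)×253 + (1033.6/2)×0.16×€18.50 = €118,684.58.
EOQ at €18.27 = 1040.1 < 13000, so use break Q=13000: TC = 6,250×€18.27 + (6,250/13000.0)×253 + (13000.0/2)×0.16×€18.27 = €133,309.93.
EOQ at €17.86 = 1052.0 < 24000, so use break Q=24000: TC = 6,250×€17.86 + (6,250/24000.0)×253 + (24000.0/2)×0.16×€17.86 = €145,982.09.
Lowest total cost among the candidates is at Q = 1033.6.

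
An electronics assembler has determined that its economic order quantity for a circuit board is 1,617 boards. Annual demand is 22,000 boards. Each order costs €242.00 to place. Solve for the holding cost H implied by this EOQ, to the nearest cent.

H ≈ €4.07

Squaring Q* = √(2DS/H) gives Q*² = 2DS/H.
From Q* = √(2DS/H): H = 2DS / Q*² = 2 × 22,000 × 242 / 1,617² = 4.0724.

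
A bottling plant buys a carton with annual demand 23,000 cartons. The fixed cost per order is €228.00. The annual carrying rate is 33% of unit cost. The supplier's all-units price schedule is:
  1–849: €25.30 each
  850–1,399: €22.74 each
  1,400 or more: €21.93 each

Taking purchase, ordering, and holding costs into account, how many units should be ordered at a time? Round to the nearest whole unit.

Q* ≈ 1,400 cartons

Holding cost per unit per year at price C is H = 0.33·C.
For each price level, check whether its EOQ is feasible; otherwise the best quantity at that price is the breakpoint.
Tier 1 (€25.30): EOQ = 1120.8 exceeds tier's upper bound 849, so this tier is dominated.
EOQ at €22.74 = 1182.2 (feasible in tier 2): TC = 23,000×€22.74 + (23,000/1182.2)×228 + (1182.2/2)×0.33×€22.74 = €531,891.53.
EOQ at €21.93 = 1203.8 < 1400, so use break Q=1400: TC = 23,000×€21.93 + (23,000/1400.0)×228 + (1400.0/2)×0.33×€21.93 = €513,201.54.
Lowest total cost is €513,201.54 at Q = 1400.0.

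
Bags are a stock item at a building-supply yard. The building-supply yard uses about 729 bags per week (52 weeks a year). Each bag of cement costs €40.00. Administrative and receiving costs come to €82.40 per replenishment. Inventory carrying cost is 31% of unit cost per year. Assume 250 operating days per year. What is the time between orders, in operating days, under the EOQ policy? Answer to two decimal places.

T ≈ 4.68 days

Annual demand D = 729 × 52 = 37,908.
Holding cost H = 0.31 × €40.00 = €12.4000 per unit per year.
EOQ = √(2DS/H) = √(2 × 37,908 × 82.4 / 12.4) ≈ 709.80.
Cycle time = Q*/D × 250 = 709.80 / 37,908 × 250 ≈ 4.681 days.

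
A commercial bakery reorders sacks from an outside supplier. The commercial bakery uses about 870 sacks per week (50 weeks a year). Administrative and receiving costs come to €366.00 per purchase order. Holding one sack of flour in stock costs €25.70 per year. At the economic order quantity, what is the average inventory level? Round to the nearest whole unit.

Annual demand D = 870 × 50 = 43,500.
EOQ = √(2DS/H) = √(2 × 43,500 × 366 / 25.7) ≈ 1113.10.
Average inventory = Q*/2 ≈ 1113.10 / 2 = 556.549.

Average inventory ≈ 557 sacks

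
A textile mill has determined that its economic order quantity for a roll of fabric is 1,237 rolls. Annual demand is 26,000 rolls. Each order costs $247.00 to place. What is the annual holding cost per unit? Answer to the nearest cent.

H ≈ $8.39

Squaring Q* = √(2DS/H) gives Q*² = 2DS/H.
From Q* = √(2DS/H): H = 2DS / Q*² = 2 × 26,000 × 247 / 1,237² = 8.3938.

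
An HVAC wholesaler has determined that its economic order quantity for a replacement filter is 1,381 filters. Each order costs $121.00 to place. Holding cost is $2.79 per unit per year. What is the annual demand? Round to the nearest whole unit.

D ≈ 21,988 filters per year

Squaring Q* = √(2DS/H) gives Q*² = 2DS/H.
From Q* = √(2DS/H): D = Q*²H / (2S) = 1,381² × 2.79 / (2 × 121) = 21987.517.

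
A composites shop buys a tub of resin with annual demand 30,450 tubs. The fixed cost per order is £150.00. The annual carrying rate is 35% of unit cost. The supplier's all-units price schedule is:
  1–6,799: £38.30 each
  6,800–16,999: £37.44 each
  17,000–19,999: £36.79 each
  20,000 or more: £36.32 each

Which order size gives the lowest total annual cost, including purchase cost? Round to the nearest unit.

Q* ≈ 826 tubs

Holding cost per unit per year at price C is H = 0.35·C.
Evaluate total cost at each tier's feasible EOQ or, if the EOQ is below the tier, at the tier's minimum quantity.
EOQ at £38.30 = 825.5 (feasible in tier 1): TC = 30,450×£38.30 + (30,450/825.5)×150 + (825.5/2)×0.35×£38.30 = £1,177,300.92.
EOQ at £37.44 = 834.9 < 6800, so use break Q=6800: TC = 30,450×£37.44 + (30,450/6800.0)×150 + (6800.0/2)×0.35×£37.44 = £1,185,273.29.
EOQ at £36.79 = 842.3 < 17000, so use break Q=17000: TC = 30,450×£36.79 + (30,450/17000.0)×150 + (17000.0/2)×0.35×£36.79 = £1,229,974.43.
EOQ at £36.32 = 847.7 < 20000, so use break Q=20000: TC = 30,450×£36.32 + (30,450/20000.0)×150 + (20000.0/2)×0.35×£36.32 = £1,233,292.38.
Lowest total cost is £1,177,300.92 at Q = 825.5.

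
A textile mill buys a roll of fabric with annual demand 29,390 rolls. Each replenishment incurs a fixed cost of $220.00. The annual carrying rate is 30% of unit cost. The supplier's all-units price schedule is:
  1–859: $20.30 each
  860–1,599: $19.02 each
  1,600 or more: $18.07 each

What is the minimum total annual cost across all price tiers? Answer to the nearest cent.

TC* ≈ $539,455.23

Holding cost per unit per year at price C is H = 0.30·C.
Evaluate total cost at each tier's feasible EOQ or, if the EOQ is below the tier, at the tier's minimum quantity.
Tier 1 ($20.30): EOQ = 1457.2 exceeds tier's upper bound 859, so this tier is dominated.
EOQ at $19.02 = 1505.4 (feasible in tier 2): TC = 29,390×$19.02 + (29,390/1505.4)×220 + (1505.4/2)×0.30×$19.02 = $567,587.78.
EOQ at $18.07 = 1544.5 < 1600, so use break Q=1600: TC = 29,390×$18.07 + (29,390/1600.0)×220 + (1600.0/2)×0.30×$18.07 = $539,455.23.
Lowest total cost among the candidates is at Q = 1600.0.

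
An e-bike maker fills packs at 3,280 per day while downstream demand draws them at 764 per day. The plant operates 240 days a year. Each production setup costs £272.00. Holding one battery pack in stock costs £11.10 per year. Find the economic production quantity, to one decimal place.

Q* ≈ 3,422.7 packs

Annual demand D = 764 × 240 = 183,360.
Production build-up factor (1 − d/p) = 1 − 764/3,280 = 0.7671.
Q* = √(2DS / (H(1 − d/p))) = √(2 × 183,360 × 272 / (11.1 × 0.7671)).
= √(99,747,840 / 8.5145) ≈ 3422.724.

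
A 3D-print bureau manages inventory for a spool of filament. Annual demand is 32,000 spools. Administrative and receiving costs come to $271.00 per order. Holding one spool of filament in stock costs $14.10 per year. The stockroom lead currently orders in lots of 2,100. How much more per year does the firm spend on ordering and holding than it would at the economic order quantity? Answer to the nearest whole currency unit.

Extra cost ≈ $3,296 per year

EOQ = √(2DS/H) = √(2 × 32,000 × 271 / 14.1) ≈ 1109.09.
Cost at Q* = (D/Q*)S + (Q*/2)H = √(2DSH) ≈ $15,638.11.
Cost at Q = 2,100: (32,000/2,100)×271 + (2,100/2)×14.1 = $4,129.52 + $14,805.00 = $18,934.52.
Excess = $18,934.52 − $15,638.11 = $3,296.42.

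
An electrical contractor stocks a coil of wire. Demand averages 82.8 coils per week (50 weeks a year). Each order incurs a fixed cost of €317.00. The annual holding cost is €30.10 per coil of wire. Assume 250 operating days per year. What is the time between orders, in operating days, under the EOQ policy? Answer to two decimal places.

T ≈ 17.83 days

Annual demand D = 82.8 × 50 = 4,140.
The optimal lot size = √(2DS/H) = √(2 × 4,140 × 317 / 30.1) ≈ 295.30.
Cycle time = Q*/D × 250 = 295.30 / 4,140 × 250 ≈ 17.832 days.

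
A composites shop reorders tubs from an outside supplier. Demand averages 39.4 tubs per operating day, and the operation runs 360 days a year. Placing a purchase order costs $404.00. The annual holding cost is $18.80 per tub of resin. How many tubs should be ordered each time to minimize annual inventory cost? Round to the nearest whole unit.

Q* ≈ 781 tubs

Annual demand D = 39.4 × 360 = 14,184.
EOQ = √(2DS / H) = √(2 × 14,184 × 404 / 18.8).
= √(11,460,672 / 18.8) = √609,610.2128 ≈ 780.775.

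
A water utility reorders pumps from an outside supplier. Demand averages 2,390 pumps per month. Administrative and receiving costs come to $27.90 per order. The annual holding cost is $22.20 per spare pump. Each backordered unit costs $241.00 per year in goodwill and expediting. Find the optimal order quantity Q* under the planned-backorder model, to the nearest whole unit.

Annual demand D = 2,390 × 12 = 28,680.
With planned backorders, Q* = √(2DS/H) · √((H+B)/B).
√(2DS/H) = √(2 × 28,680 × 27.9 / 22.2) = 268.491.
√((H+B)/B) = √((22.2+241)/241) = 1.0450.
Q* ≈ 280.585.

Q* ≈ 281 pumps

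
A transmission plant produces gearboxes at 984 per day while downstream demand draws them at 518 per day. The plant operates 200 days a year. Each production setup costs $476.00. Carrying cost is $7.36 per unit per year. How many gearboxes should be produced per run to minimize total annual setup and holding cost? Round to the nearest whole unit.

Q* ≈ 5,319 gearboxes

Annual demand D = 518 × 200 = 103,600.
Production build-up factor (1 − d/p) = 1 − 518/984 = 0.4736.
Q* = √(2DS / (H(1 − d/p))) = √(2 × 103,600 × 476 / (7.36 × 0.4736)).
= √(98,627,200 / 3.4855) ≈ 5319.417.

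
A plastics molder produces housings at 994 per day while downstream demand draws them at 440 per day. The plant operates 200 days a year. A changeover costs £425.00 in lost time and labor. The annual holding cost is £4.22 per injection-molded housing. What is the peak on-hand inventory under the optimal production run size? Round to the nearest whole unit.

Annual demand D = 440 × 200 = 88,000.
Production build-up factor (1 − d/p) = 1 − 440/994 = 0.5573.
Q* = √(2DS / (H(1 − d/p))) = √(2 × 88,000 × 425 / (4.22 × 0.5573)).
= √(74,800,000 / 2.352) ≈ 5639.400.
Maximum inventory = Q*(1 − d/p) = 5639.400 × 0.5573 ≈ 3143.086.

I_max ≈ 3,143 housings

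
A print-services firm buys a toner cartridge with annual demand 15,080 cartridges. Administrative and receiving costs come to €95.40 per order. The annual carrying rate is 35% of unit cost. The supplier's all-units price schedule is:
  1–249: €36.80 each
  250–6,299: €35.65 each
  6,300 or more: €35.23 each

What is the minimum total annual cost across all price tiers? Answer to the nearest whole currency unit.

TC* ≈ €543,594

Holding cost per unit per year at price C is H = 0.35·C.
Evaluate total cost at each tier's feasible EOQ or, if the EOQ is below the tier, at the tier's minimum quantity.
Tier 1 (€36.80): EOQ = 472.6 exceeds tier's upper bound 249, so this tier is dominated.
EOQ at €35.65 = 480.2 (feasible in tier 2): TC = 15,080×€35.65 + (15,080/480.2)×95.4 + (480.2/2)×0.35×€35.65 = €543,593.75.
EOQ at €35.23 = 483.1 < 6300, so use break Q=6300: TC = 15,080×€35.23 + (15,080/6300.0)×95.4 + (6300.0/2)×0.35×€35.23 = €570,337.83.
Lowest total cost among the candidates is at Q = 480.2.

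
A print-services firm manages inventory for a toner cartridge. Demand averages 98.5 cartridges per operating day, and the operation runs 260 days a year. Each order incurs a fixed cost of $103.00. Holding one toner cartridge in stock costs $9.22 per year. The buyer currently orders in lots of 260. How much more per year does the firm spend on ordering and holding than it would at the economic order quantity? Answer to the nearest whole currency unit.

Extra cost ≈ $4,370 per year

Annual demand D = 98.5 × 260 = 25,610.
EOQ = √(2DS/H) = √(2 × 25,610 × 103 / 9.22) ≈ 756.44.
Cost at Q* = (D/Q*)S + (Q*/2)H = √(2DSH) ≈ $6,974.35.
Cost at Q = 260: (25,610/260)×103 + (260/2)×9.22 = $10,145.50 + $1,198.60 = $11,344.10.
Excess = $11,344.10 − $6,974.35 = $4,369.75.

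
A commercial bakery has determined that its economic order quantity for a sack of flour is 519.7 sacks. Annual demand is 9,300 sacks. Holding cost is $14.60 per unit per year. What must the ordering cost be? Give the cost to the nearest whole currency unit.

S ≈ $212

The basic EOQ model gives Q* = √(2DS/H); rearrange for the unknown.
From Q* = √(2DS/H): S = Q*²H / (2D) = 519.7² × 14.6 / (2 × 9,300) = 212.0046.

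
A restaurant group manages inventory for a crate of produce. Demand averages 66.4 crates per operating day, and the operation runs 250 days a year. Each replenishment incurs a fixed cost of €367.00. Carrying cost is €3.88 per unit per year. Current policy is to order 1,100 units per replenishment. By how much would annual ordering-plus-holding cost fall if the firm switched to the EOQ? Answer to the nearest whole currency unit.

Annual demand D = 66.4 × 250 = 16,600.
EOQ = √(2DS/H) = √(2 × 16,600 × 367 / 3.88) ≈ 1772.09.
Cost at Q* = (D/Q*)S + (Q*/2)H = √(2DSH) ≈ €6,875.72.
Cost at Q = 1,100: (16,600/1,100)×367 + (1,100/2)×3.88 = €5,538.36 + €2,134.00 = €7,672.36.
Excess = €7,672.36 − €6,875.72 = €796.65.

Extra cost ≈ €797 per year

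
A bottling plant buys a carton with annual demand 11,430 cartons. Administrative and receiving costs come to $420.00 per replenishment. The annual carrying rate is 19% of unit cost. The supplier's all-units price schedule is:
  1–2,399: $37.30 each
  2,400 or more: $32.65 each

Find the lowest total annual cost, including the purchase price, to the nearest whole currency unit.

TC* ≈ $382,634

Holding cost per unit per year at price C is H = 0.19·C.
Candidates are each tier's EOQ (if it falls in that tier) and each price-break quantity.
EOQ at $37.30 = 1163.9 (feasible in tier 1): TC = 11,430×$37.30 + (11,430/1163.9)×420 + (1163.9/2)×0.19×$37.30 = $434,587.86.
EOQ at $32.65 = 1244.1 < 2400, so use break Q=2400: TC = 11,430×$32.65 + (11,430/2400.0)×420 + (2400.0/2)×0.19×$32.65 = $382,633.95.
Lowest total cost among the candidates is at Q = 2400.0.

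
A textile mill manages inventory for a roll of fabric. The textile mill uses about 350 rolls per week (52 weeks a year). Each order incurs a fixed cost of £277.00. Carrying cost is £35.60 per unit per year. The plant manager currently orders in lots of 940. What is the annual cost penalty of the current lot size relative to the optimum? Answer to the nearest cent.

Annual demand D = 350 × 52 = 18,200.
EOQ = √(2DS/H) = √(2 × 18,200 × 277 / 35.6) ≈ 532.19.
Cost at Q* = (D/Q*)S + (Q*/2)H = √(2DSH) ≈ £18,945.91.
Cost at Q = 940: (18,200/940)×277 + (940/2)×35.6 = £5,363.19 + £16,732.00 = £22,095.19.
Excess = £22,095.19 − £18,945.91 = £3,149.28.

Extra cost ≈ £3,149.28 per year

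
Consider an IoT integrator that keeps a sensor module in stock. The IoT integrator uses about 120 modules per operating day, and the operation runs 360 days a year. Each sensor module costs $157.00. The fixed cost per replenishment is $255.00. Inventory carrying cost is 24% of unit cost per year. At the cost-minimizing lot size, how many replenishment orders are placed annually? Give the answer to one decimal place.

Annual demand D = 120 × 360 = 43,200.
Holding cost H = 0.24 × $157.00 = $37.6800 per unit per year.
Q* = √(2DS/H) = √(2 × 43,200 × 255 / 37.68) ≈ 764.67.
Orders per year = D / Q* = 43,200 / 764.67 ≈ 56.495.

N ≈ 56.5 orders per year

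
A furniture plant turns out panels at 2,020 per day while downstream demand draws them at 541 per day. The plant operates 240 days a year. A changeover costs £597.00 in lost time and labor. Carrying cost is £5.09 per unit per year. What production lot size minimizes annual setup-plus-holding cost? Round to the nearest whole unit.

Q* ≈ 6,450 panels

Annual demand D = 541 × 240 = 129,840.
Production build-up factor (1 − d/p) = 1 − 541/2,020 = 0.7322.
Q* = √(2DS / (H(1 − d/p))) = √(2 × 129,840 × 597 / (5.09 × 0.7322)).
= √(155,028,960 / 3.7268) ≈ 6449.694.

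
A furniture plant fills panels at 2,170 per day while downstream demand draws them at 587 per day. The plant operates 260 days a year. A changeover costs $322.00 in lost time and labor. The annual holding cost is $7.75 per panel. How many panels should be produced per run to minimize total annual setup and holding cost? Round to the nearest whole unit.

Annual demand D = 587 × 260 = 152,620.
Production build-up factor (1 − d/p) = 1 − 587/2,170 = 0.7295.
Q* = √(2DS / (H(1 − d/p))) = √(2 × 152,620 × 322 / (7.75 × 0.7295)).
= √(98,287,280 / 5.6536) ≈ 4169.531.

Q* ≈ 4,170 panels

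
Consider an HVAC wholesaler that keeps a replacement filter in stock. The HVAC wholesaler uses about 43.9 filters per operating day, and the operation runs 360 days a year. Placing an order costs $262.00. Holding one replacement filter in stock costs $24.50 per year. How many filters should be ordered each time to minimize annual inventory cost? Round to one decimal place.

Annual demand D = 43.9 × 360 = 15,804.
EOQ = √(2DS / H) = √(2 × 15,804 × 262 / 24.5).
= √(8,281,296 / 24.5) = √338,012.0816 ≈ 581.388.

Q* ≈ 581.4 filters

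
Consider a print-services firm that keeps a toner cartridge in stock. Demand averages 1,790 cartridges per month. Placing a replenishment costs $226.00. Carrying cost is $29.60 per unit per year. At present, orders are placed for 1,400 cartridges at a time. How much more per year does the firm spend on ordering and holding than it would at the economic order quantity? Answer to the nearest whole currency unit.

Extra cost ≈ $7,235 per year

Annual demand D = 1,790 × 12 = 21,480.
EOQ = √(2DS/H) = √(2 × 21,480 × 226 / 29.6) ≈ 572.72.
Cost at Q* = (D/Q*)S + (Q*/2)H = √(2DSH) ≈ $16,952.44.
Cost at Q = 1,400: (21,480/1,400)×226 + (1,400/2)×29.6 = $3,467.49 + $20,720.00 = $24,187.49.
Excess = $24,187.49 − $16,952.44 = $7,235.05.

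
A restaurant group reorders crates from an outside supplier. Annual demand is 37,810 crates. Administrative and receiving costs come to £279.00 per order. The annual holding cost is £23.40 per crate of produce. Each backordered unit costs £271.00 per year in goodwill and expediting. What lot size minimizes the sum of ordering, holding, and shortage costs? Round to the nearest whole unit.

Q* ≈ 990 crates

With planned backorders, Q* = √(2DS/H) · √((H+B)/B).
√(2DS/H) = √(2 × 37,810 × 279 / 23.4) = 949.538.
√((H+B)/B) = √((23.4+271)/271) = 1.0423.
Q* ≈ 989.684.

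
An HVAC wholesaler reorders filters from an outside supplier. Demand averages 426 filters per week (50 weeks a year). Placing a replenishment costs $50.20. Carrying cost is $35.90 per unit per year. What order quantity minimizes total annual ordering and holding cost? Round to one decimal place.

Annual demand D = 426 × 50 = 21,300.
EOQ = √(2DS / H) = √(2 × 21,300 × 50.2 / 35.9).
= √(2,138,520 / 35.9) = √59,568.8022 ≈ 244.067.

Q* ≈ 244.1 filters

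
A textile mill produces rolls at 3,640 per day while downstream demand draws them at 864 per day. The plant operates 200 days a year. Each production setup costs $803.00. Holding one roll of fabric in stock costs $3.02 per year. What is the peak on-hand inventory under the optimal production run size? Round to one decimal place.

Annual demand D = 864 × 200 = 172,800.
Production build-up factor (1 − d/p) = 1 − 864/3,640 = 0.7626.
Q* = √(2DS / (H(1 − d/p))) = √(2 × 172,800 × 803 / (3.02 × 0.7626)).
= √(277,516,800 / 2.3032) ≈ 10976.961.
Maximum inventory = Q*(1 − d/p) = 10976.961 × 0.7626 ≈ 8371.441.

I_max ≈ 8,371.4 rolls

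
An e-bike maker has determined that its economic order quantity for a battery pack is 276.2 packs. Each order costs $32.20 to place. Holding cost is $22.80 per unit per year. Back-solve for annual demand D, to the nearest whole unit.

The basic EOQ model gives Q* = √(2DS/H); rearrange for the unknown.
From Q* = √(2DS/H): D = Q*²H / (2S) = 276.2² × 22.8 / (2 × 32.2) = 27008.243.

D ≈ 27,008 packs per year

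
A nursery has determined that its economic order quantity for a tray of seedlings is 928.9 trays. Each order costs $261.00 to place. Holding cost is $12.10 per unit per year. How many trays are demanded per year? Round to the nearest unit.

D ≈ 20,001 trays per year

Squaring Q* = √(2DS/H) gives Q*² = 2DS/H.
From Q* = √(2DS/H): D = Q*²H / (2S) = 928.9² × 12.1 / (2 × 261) = 20001.050.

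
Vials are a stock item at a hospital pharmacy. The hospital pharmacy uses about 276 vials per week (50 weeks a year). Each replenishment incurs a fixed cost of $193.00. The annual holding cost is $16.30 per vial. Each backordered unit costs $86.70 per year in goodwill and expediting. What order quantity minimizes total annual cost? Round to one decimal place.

Q* ≈ 623.1 vials

Annual demand D = 276 × 50 = 13,800.
With planned backorders, Q* = √(2DS/H) · √((H+B)/B).
√(2DS/H) = √(2 × 13,800 × 193 / 16.3) = 571.662.
√((H+B)/B) = √((16.3+86.7)/86.7) = 1.0900.
Q* ≈ 623.087.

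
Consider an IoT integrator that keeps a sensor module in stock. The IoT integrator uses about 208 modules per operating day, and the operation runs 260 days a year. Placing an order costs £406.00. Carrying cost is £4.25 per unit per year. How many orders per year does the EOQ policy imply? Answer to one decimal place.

Annual demand D = 208 × 260 = 54,080.
The optimal lot size = √(2DS/H) = √(2 × 54,080 × 406 / 4.25) ≈ 3214.41.
Orders per year = D / Q* = 54,080 / 3214.41 ≈ 16.824.

N ≈ 16.8 orders per year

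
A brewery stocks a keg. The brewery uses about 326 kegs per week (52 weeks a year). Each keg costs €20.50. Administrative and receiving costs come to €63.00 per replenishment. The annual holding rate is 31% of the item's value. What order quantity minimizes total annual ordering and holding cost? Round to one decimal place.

Annual demand D = 326 × 52 = 16,952.
Holding cost H = 0.31 × €20.50 = €6.3550 per unit per year.
EOQ = √(2DS / H) = √(2 × 16,952 × 63 / 6.355).
= √(2,135,952 / 6.355) = √336,105.7435 ≈ 579.746.

Q* ≈ 579.7 kegs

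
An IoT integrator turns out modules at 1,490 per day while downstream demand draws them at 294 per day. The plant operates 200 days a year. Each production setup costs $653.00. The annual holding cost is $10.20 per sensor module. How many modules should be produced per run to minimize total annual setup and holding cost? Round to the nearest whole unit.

Annual demand D = 294 × 200 = 58,800.
Production build-up factor (1 − d/p) = 1 − 294/1,490 = 0.8027.
Q* = √(2DS / (H(1 − d/p))) = √(2 × 58,800 × 653 / (10.2 × 0.8027)).
= √(76,792,800 / 8.1874) ≈ 3062.582.

Q* ≈ 3,063 modules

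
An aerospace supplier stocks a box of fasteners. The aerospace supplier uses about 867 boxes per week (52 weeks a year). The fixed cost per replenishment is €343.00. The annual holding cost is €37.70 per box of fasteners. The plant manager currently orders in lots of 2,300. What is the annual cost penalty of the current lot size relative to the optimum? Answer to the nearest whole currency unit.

Annual demand D = 867 × 52 = 45,084.
EOQ = √(2DS/H) = √(2 × 45,084 × 343 / 37.7) ≈ 905.74.
Cost at Q* = (D/Q*)S + (Q*/2)H = √(2DSH) ≈ €34,146.32.
Cost at Q = 2,300: (45,084/2,300)×343 + (2,300/2)×37.7 = €6,723.40 + €43,355.00 = €50,078.40.
Excess = €50,078.40 − €34,146.32 = €15,932.07.

Extra cost ≈ €15,932 per year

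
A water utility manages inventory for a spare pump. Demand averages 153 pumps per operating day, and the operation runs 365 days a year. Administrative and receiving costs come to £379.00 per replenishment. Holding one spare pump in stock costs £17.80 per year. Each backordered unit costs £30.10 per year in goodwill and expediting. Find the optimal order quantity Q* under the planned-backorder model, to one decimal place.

Q* ≈ 1,945.4 pumps

Annual demand D = 153 × 365 = 55,845.
With planned backorders, Q* = √(2DS/H) · √((H+B)/B).
√(2DS/H) = √(2 × 55,845 × 379 / 17.8) = 1542.115.
√((H+B)/B) = √((17.8+30.1)/30.1) = 1.2615.
Q* ≈ 1945.366.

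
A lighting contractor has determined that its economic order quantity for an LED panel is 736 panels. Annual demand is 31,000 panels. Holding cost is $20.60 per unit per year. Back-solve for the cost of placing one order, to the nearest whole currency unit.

The basic EOQ model gives Q* = √(2DS/H); rearrange for the unknown.
From Q* = √(2DS/H): S = Q*²H / (2D) = 736² × 20.6 / (2 × 31,000) = 179.9829.

S ≈ $180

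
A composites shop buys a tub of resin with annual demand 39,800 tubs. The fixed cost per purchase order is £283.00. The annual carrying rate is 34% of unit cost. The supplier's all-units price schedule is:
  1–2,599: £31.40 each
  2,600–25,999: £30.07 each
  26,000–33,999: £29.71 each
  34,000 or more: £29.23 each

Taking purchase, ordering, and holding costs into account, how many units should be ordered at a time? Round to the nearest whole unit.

Q* ≈ 2,600 tubs

Holding cost per unit per year at price C is H = 0.34·C.
For each price level, check whether its EOQ is feasible; otherwise the best quantity at that price is the breakpoint.
EOQ at £31.40 = 1452.6 (feasible in tier 1): TC = 39,800×£31.40 + (39,800/1452.6)×283 + (1452.6/2)×0.34×£31.40 = £1,265,227.94.
EOQ at £30.07 = 1484.4 < 2600, so use break Q=2600: TC = 39,800×£30.07 + (39,800/2600.0)×283 + (2600.0/2)×0.34×£30.07 = £1,214,409.02.
EOQ at £29.71 = 1493.3 < 26000, so use break Q=26000: TC = 39,800×£29.71 + (39,800/26000.0)×283 + (26000.0/2)×0.34×£29.71 = £1,314,209.41.
EOQ at £29.23 = 1505.6 < 34000, so use break Q=34000: TC = 39,800×£29.23 + (39,800/34000.0)×283 + (34000.0/2)×0.34×£29.23 = £1,332,634.68.
Lowest total cost is £1,214,409.02 at Q = 2600.0.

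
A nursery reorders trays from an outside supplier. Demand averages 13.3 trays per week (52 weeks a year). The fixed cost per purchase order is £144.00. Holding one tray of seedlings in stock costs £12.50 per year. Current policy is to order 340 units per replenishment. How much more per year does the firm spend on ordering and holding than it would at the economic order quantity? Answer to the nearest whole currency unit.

Annual demand D = 13.3 × 52 = 691.6.
EOQ = √(2DS/H) = √(2 × 691.6 × 144 / 12.5) ≈ 126.23.
Cost at Q* = (D/Q*)S + (Q*/2)H = √(2DSH) ≈ £1,577.90.
Cost at Q = 340: (691.6/340)×144 + (340/2)×12.5 = £292.91 + £2,125.00 = £2,417.91.
Excess = £2,417.91 − £1,577.90 = £840.02.

Extra cost ≈ £840 per year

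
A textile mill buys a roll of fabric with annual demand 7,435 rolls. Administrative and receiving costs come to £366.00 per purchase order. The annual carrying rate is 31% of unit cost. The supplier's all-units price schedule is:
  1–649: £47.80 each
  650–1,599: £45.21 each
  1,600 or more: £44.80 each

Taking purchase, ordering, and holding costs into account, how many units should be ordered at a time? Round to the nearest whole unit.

Q* ≈ 650 rolls

Holding cost per unit per year at price C is H = 0.31·C.
For each price level, check whether its EOQ is feasible; otherwise the best quantity at that price is the breakpoint.
EOQ at £47.80 = 606.0 (feasible in tier 1): TC = 7,435×£47.80 + (7,435/606.0)×366 + (606.0/2)×0.31×£47.80 = £364,373.30.
EOQ at £45.21 = 623.2 < 650, so use break Q=650: TC = 7,435×£45.21 + (7,435/650.0)×366 + (650.0/2)×0.31×£45.21 = £344,877.73.
EOQ at £44.80 = 626.0 < 1600, so use break Q=1600: TC = 7,435×£44.80 + (7,435/1600.0)×366 + (1600.0/2)×0.31×£44.80 = £345,899.16.
Lowest total cost is £344,877.73 at Q = 650.0.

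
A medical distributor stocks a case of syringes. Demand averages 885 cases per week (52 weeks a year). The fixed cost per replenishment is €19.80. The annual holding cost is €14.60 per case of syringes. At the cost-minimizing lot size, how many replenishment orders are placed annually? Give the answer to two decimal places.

Annual demand D = 885 × 52 = 46,020.
EOQ = √(2DS/H) = √(2 × 46,020 × 19.8 / 14.6) ≈ 353.30.
Orders per year = D / Q* = 46,020 / 353.30 ≈ 130.257.

N ≈ 130.26 orders per year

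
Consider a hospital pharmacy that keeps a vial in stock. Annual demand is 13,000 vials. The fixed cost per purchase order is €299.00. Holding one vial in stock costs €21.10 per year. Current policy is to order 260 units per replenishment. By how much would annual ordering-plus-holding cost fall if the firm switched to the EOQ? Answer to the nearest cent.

EOQ = √(2DS/H) = √(2 × 13,000 × 299 / 21.1) ≈ 606.99.
Cost at Q* = (D/Q*)S + (Q*/2)H = √(2DSH) ≈ €12,807.47.
Cost at Q = 260: (13,000/260)×299 + (260/2)×21.1 = €14,950.00 + €2,743.00 = €17,693.00.
Excess = €17,693.00 − €12,807.47 = €4,885.53.

Extra cost ≈ €4,885.53 per year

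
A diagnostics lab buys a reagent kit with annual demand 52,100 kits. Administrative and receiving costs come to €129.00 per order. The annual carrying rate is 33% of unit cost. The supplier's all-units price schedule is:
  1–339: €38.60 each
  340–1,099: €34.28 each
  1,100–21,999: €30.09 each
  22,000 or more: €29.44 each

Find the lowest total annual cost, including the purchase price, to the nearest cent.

TC* ≈ €1,579,242.05

Holding cost per unit per year at price C is H = 0.33·C.
For each price level, check whether its EOQ is feasible; otherwise the best quantity at that price is the breakpoint.
Tier 1 (€38.60): EOQ = 1027.3 exceeds tier's upper bound 339, so this tier is dominated.
EOQ at €34.28 = 1090.1 (feasible in tier 2): TC = 52,100×€34.28 + (52,100/1090.1)×129 + (1090.1/2)×0.33×€34.28 = €1,798,319.22.
EOQ at €30.09 = 1163.5 (feasible in tier 3): TC = 52,100×€30.09 + (52,100/1163.5)×129 + (1163.5/2)×0.33×€30.09 = €1,579,242.05.
EOQ at €29.44 = 1176.3 < 22000, so use break Q=22000: TC = 52,100×€29.44 + (52,100/22000.0)×129 + (22000.0/2)×0.33×€29.44 = €1,640,996.70.
Lowest total cost among the candidates is at Q = 1163.5.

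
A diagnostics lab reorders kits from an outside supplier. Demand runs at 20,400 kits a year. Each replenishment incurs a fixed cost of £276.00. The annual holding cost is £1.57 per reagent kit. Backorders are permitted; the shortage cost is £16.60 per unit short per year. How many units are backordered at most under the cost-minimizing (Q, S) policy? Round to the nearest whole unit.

S* ≈ 242 kits

With planned backorders, Q* = √(2DS/H) · √((H+B)/B).
√(2DS/H) = √(2 × 20,400 × 276 / 1.57) = 2678.149.
√((H+B)/B) = √((1.57+16.6)/16.6) = 1.0462.
Q* ≈ 2801.936.
S* = Q* · H/(H+B) = 2801.936 × 1.57/18.17 ≈ 242.105.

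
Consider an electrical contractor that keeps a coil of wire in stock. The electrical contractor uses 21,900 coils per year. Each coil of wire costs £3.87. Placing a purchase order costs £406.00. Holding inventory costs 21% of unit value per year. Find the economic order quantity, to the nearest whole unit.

Holding cost H = 0.21 × £3.87 = £0.8127 per unit per year.
EOQ = √(2DS / H) = √(2 × 21,900 × 406 / 0.8127).
= √(17,782,800 / 0.8127) = √21,881,136.9509 ≈ 4677.728.

Q* ≈ 4,678 coils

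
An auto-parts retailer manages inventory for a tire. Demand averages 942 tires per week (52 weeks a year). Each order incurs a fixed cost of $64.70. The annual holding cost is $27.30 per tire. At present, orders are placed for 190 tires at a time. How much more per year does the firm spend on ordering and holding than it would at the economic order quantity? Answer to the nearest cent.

Annual demand D = 942 × 52 = 48,984.
EOQ = √(2DS/H) = √(2 × 48,984 × 64.7 / 27.3) ≈ 481.85.
Cost at Q* = (D/Q*)S + (Q*/2)H = √(2DSH) ≈ $13,154.54.
Cost at Q = 190: (48,984/190)×64.7 + (190/2)×27.3 = $16,680.34 + $2,593.50 = $19,273.84.
Excess = $19,273.84 − $13,154.54 = $6,119.30.

Extra cost ≈ $6,119.30 per year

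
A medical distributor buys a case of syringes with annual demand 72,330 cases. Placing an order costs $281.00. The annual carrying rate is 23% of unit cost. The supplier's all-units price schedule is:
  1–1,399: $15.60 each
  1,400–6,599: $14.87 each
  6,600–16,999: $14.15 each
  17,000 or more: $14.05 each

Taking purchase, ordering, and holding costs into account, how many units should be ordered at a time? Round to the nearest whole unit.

Q* ≈ 6,600 cases

Holding cost per unit per year at price C is H = 0.23·C.
Candidates are each tier's EOQ (if it falls in that tier) and each price-break quantity.
Tier 1 ($15.60): EOQ = 3365.9 exceeds tier's upper bound 1399, so this tier is dominated.
EOQ at $14.87 = 3447.5 (feasible in tier 2): TC = 72,330×$14.87 + (72,330/3447.5)×281 + (3447.5/2)×0.23×$14.87 = $1,087,338.00.
EOQ at $14.15 = 3534.2 < 6600, so use break Q=6600: TC = 72,330×$14.15 + (72,330/6600.0)×281 + (6600.0/2)×0.23×$14.15 = $1,037,288.85.
EOQ at $14.05 = 3546.7 < 17000, so use break Q=17000: TC = 72,330×$14.05 + (72,330/17000.0)×281 + (17000.0/2)×0.23×$14.05 = $1,044,899.82.
Lowest total cost is $1,037,288.85 at Q = 6600.0.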